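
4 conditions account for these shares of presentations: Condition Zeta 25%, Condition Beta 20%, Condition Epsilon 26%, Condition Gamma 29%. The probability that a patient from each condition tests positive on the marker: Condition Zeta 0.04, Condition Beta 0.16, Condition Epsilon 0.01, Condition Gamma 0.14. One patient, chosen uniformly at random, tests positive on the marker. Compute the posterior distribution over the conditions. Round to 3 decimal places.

By Bayes' rule, posterior ∝ prior × likelihood:
  Condition Zeta: 0.25 × 0.04 = 0.01
  Condition Beta: 0.2 × 0.16 = 0.032
  Condition Epsilon: 0.26 × 0.01 = 0.0026
  Condition Gamma: 0.29 × 0.14 = 0.0406
Sum = 0.0852.
P(Condition Zeta | marker-positive) = 0.01/0.0852 ≈ 0.117
P(Condition Beta | marker-positive) = 0.032/0.0852 ≈ 0.376
P(Condition Epsilon | marker-positive) = 0.0026/0.0852 ≈ 0.031
P(Condition Gamma | marker-positive) = 0.0406/0.0852 ≈ 0.477
(Check: 0.117+0.376+0.031+0.477 = 1.001.)

Condition Zeta 0.117, Condition Beta 0.376, Condition Epsilon 0.031, Condition Gamma 0.477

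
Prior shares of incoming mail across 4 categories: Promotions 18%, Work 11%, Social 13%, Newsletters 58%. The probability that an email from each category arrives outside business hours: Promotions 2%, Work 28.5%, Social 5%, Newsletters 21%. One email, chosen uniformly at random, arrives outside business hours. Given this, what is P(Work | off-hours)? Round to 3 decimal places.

0.192

Unnormalized posteriors (prior × likelihood):
  Promotions: 0.18 × 0.02 = 0.0036
  Work: 0.11 × 0.285 = 0.03135
  Social: 0.13 × 0.05 = 0.0065
  Newsletters: 0.58 × 0.21 = 0.1218
Total = 0.16325.
P(Work | evidence) = 0.03135 / 0.16325 ≈ 0.192.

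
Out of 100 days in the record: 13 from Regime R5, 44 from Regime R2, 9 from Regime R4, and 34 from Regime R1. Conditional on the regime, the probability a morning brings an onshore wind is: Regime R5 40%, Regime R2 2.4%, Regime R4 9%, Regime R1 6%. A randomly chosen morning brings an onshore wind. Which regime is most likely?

Unnormalized posteriors (prior × likelihood):
  Regime R5: 0.13 × 0.4 = 0.052
  Regime R2: 0.44 × 0.024 = 0.01056
  Regime R4: 0.09 × 0.09 = 0.0081
  Regime R1: 0.34 × 0.06 = 0.0204
Normalizing constant = 0.09106.
Largest term belongs to Regime R5, so Regime R5 is most probable.

Regime R5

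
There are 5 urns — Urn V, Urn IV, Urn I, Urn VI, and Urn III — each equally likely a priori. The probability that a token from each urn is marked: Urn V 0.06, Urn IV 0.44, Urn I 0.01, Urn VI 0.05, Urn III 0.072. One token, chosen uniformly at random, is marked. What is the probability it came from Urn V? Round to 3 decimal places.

0.095

With a uniform prior (1/5 each), posterior ∝ likelihood:
  Urn V: 0.06
  Urn IV: 0.44
  Urn I: 0.01
  Urn VI: 0.05
  Urn III: 0.072
Sum = 0.632.
P(Urn V | evidence) = 0.06 / 0.632 ≈ 0.095.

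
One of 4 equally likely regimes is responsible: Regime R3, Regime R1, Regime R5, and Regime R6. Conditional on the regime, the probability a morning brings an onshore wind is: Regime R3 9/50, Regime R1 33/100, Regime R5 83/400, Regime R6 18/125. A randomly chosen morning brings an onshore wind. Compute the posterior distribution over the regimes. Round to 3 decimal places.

Regime R3 0.209, Regime R1 0.383, Regime R5 0.241, Regime R6 0.167

With a uniform prior (1/4 each), posterior ∝ likelihood:
  Regime R3: 0.18
  Regime R1: 0.33
  Regime R5: 0.2075
  Regime R6: 0.144
Sum = 0.8615.
P(Regime R3 | onshore) = 0.18/0.8615 ≈ 0.209
P(Regime R1 | onshore) = 0.33/0.8615 ≈ 0.383
P(Regime R5 | onshore) = 0.2075/0.8615 ≈ 0.241
P(Regime R6 | onshore) = 0.144/0.8615 ≈ 0.167
(Check: 0.209+0.383+0.241+0.167 = 1.000.)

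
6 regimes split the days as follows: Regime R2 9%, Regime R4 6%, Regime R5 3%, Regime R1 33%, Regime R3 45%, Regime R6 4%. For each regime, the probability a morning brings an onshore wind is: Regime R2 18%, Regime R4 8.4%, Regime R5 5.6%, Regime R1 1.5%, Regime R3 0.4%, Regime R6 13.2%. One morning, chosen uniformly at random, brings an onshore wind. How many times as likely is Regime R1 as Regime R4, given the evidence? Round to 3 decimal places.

Unnormalized posteriors (prior × likelihood):
  Regime R2: 0.09 × 0.18 = 0.0162
  Regime R4: 0.06 × 0.084 = 0.00504
  Regime R5: 0.03 × 0.056 = 0.00168
  Regime R1: 0.33 × 0.015 = 0.00495
  Regime R3: 0.45 × 0.004 = 0.0018
  Regime R6: 0.04 × 0.132 = 0.00528
Total = 0.03495.
The ratio is 0.00495 / 0.00504 (the normalizer cancels) = 0.982.

0.982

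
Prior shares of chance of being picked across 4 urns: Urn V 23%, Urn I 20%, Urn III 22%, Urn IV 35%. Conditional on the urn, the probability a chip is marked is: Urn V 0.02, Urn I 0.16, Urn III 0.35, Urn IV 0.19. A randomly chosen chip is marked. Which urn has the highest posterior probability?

Prior × likelihood for each hypothesis:
  Urn V: 0.23 × 0.02 = 0.0046
  Urn I: 0.2 × 0.16 = 0.032
  Urn III: 0.22 × 0.35 = 0.077
  Urn IV: 0.35 × 0.19 = 0.0665
Total = 0.1801.
Largest term belongs to Urn III, so Urn III is most probable.

Urn III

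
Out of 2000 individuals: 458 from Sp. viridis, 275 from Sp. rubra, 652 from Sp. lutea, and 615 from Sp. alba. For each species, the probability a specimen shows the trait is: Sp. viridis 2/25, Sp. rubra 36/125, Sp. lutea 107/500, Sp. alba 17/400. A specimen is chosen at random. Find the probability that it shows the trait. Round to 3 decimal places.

Prior × likelihood for each hypothesis:
  Sp. viridis: 0.229 × 0.08 = 0.01832
  Sp. rubra: 0.1375 × 0.288 = 0.0396
  Sp. lutea: 0.326 × 0.214 = 0.069764
  Sp. alba: 0.3075 × 0.0425 = 0.01306875
P(trait) = 0.01832 + 0.0396 + 0.069764 + 0.01306875 = 0.14075275 → 0.141.

0.141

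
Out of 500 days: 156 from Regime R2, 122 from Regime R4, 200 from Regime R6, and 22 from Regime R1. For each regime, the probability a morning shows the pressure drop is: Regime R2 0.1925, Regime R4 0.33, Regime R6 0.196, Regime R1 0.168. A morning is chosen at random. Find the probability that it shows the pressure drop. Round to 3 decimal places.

0.226

Compute prior × likelihood for every hypothesis:
  Regime R2: 0.312 × 0.1925 = 0.06006
  Regime R4: 0.244 × 0.33 = 0.08052
  Regime R6: 0.4 × 0.196 = 0.0784
  Regime R1: 0.044 × 0.168 = 0.007392
P(drop) = 0.06006 + 0.08052 + 0.0784 + 0.007392 = 0.226372 → 0.226.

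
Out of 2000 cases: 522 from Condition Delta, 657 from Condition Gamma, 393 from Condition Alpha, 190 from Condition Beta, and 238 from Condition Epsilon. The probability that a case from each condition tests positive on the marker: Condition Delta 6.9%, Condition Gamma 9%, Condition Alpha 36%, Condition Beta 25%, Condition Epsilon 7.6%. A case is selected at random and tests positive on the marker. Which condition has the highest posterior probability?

Condition Alpha

Prior × likelihood for each hypothesis:
  Condition Delta: 0.261 × 0.069 = 0.018009
  Condition Gamma: 0.3285 × 0.09 = 0.029565
  Condition Alpha: 0.1965 × 0.36 = 0.07074
  Condition Beta: 0.095 × 0.25 = 0.02375
  Condition Epsilon: 0.119 × 0.076 = 0.009044
Normalizing constant = 0.151108.
Largest term belongs to Condition Alpha, so Condition Alpha is most probable.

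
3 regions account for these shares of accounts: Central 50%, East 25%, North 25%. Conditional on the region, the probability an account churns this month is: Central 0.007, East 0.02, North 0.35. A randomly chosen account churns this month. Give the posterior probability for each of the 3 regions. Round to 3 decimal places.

Central 0.036, East 0.052, North 0.911

Unnormalized posteriors (prior × likelihood):
  Central: 0.5 × 0.007 = 0.0035
  East: 0.25 × 0.02 = 0.005
  North: 0.25 × 0.35 = 0.0875
Total = 0.096.
P(Central | churn) = 0.0035/0.096 ≈ 0.036
P(East | churn) = 0.005/0.096 ≈ 0.052
P(North | churn) = 0.0875/0.096 ≈ 0.911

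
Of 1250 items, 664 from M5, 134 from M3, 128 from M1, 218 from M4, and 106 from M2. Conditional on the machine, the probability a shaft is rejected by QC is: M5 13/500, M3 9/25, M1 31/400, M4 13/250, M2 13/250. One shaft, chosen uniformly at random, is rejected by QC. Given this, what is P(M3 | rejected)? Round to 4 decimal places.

0.5228

Prior × likelihood for each hypothesis:
  M5: 0.5312 × 0.026 = 0.0138112
  M3: 0.1072 × 0.36 = 0.038592
  M1: 0.1024 × 0.0775 = 0.007936
  M4: 0.1744 × 0.052 = 0.0090688
  M2: 0.0848 × 0.052 = 0.0044096
Total = 0.0738176.
P(M3 | evidence) = 0.038592 / 0.0738176 ≈ 0.5228.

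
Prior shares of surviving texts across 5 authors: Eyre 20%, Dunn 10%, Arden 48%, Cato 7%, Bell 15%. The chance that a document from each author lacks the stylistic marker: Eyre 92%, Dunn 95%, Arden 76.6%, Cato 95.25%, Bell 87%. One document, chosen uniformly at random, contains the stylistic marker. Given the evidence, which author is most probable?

Arden

Taking complements, P(marker | each) = Eyre 0.08, Dunn 0.05, Arden 0.234, Cato 0.0475, Bell 0.13.
Unnormalized posteriors (prior × likelihood):
  Eyre: 0.2 × 0.08 = 0.016
  Dunn: 0.1 × 0.05 = 0.005
  Arden: 0.48 × 0.234 = 0.11232
  Cato: 0.07 × 0.0475 = 0.003325
  Bell: 0.15 × 0.13 = 0.0195
Sum = 0.156145.
Largest term belongs to Arden, so Arden is most probable.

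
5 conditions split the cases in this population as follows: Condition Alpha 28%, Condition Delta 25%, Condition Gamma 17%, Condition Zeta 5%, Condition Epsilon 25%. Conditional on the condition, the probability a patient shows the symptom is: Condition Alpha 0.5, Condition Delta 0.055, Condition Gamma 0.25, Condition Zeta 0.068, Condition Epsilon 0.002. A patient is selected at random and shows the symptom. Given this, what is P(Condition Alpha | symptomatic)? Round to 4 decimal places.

Compute prior × likelihood for every hypothesis:
  Condition Alpha: 0.28 × 0.5 = 0.14
  Condition Delta: 0.25 × 0.055 = 0.01375
  Condition Gamma: 0.17 × 0.25 = 0.0425
  Condition Zeta: 0.05 × 0.068 = 0.0034
  Condition Epsilon: 0.25 × 0.002 = 0.0005
Total = 0.20015.
P(Condition Alpha | evidence) = 0.14 / 0.20015 ≈ 0.6995.

0.6995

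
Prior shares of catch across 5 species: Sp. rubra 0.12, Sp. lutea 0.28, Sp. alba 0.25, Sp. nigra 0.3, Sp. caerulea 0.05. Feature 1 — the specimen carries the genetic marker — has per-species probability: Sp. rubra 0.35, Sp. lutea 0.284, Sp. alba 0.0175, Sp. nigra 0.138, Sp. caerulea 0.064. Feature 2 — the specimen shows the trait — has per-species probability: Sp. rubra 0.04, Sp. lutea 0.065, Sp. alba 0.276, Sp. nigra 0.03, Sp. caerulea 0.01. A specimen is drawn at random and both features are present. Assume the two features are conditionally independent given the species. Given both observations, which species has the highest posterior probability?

Unnormalized posteriors (prior × likelihood):
  Sp. rubra: 0.12 × 0.35 × 0.04 = 0.00168
  Sp. lutea: 0.28 × 0.284 × 0.065 = 0.0051688
  Sp. alba: 0.25 × 0.0175 × 0.276 = 0.0012075
  Sp. nigra: 0.3 × 0.138 × 0.03 = 0.001242
  Sp. caerulea: 0.05 × 0.064 × 0.01 = 0.000032
Total = 0.0093303.
Largest term belongs to Sp. lutea, so Sp. lutea is most probable.

Sp. lutea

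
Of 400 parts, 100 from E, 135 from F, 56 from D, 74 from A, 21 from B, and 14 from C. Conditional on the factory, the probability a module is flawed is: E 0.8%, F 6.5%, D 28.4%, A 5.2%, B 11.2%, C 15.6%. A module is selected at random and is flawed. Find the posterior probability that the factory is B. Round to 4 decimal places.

0.0695

Prior × likelihood for each hypothesis:
  E: 0.25 × 0.008 = 0.002
  F: 0.3375 × 0.065 = 0.0219375
  D: 0.14 × 0.284 = 0.03976
  A: 0.185 × 0.052 = 0.00962
  B: 0.0525 × 0.112 = 0.00588
  C: 0.035 × 0.156 = 0.00546
Total = 0.0846575.
P(B | evidence) = 0.00588 / 0.0846575 ≈ 0.0695.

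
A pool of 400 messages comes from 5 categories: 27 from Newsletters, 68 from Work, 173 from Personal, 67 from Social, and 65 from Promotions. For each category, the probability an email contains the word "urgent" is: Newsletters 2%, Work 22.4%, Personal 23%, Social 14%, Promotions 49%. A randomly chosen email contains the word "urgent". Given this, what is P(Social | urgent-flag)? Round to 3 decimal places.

Compute prior × likelihood for every hypothesis:
  Newsletters: 0.0675 × 0.02 = 0.00135
  Work: 0.17 × 0.224 = 0.03808
  Personal: 0.4325 × 0.23 = 0.099475
  Social: 0.1675 × 0.14 = 0.02345
  Promotions: 0.1625 × 0.49 = 0.079625
Total = 0.24198.
P(Social | evidence) = 0.02345 / 0.24198 ≈ 0.097.

0.097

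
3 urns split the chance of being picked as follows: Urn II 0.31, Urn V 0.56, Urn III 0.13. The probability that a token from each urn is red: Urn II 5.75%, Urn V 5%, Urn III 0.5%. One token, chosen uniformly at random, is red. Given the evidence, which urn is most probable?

Urn V

Compute prior × likelihood for every hypothesis:
  Urn II: 0.31 × 0.0575 = 0.017825
  Urn V: 0.56 × 0.05 = 0.028
  Urn III: 0.13 × 0.005 = 0.00065
Sum = 0.046475.
Largest term belongs to Urn V, so Urn V is most probable.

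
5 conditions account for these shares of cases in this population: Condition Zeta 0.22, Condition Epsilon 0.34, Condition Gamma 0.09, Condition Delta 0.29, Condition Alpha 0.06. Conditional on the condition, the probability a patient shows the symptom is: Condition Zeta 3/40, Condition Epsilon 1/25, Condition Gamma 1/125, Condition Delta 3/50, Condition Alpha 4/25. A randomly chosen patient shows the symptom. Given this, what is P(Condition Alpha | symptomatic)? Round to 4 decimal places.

Prior × likelihood for each hypothesis:
  Condition Zeta: 0.22 × 0.075 = 0.0165
  Condition Epsilon: 0.34 × 0.04 = 0.0136
  Condition Gamma: 0.09 × 0.008 = 0.00072
  Condition Delta: 0.29 × 0.06 = 0.0174
  Condition Alpha: 0.06 × 0.16 = 0.0096
Normalizing constant = 0.05782.
P(Condition Alpha | evidence) = 0.0096 / 0.05782 ≈ 0.1660.

0.1660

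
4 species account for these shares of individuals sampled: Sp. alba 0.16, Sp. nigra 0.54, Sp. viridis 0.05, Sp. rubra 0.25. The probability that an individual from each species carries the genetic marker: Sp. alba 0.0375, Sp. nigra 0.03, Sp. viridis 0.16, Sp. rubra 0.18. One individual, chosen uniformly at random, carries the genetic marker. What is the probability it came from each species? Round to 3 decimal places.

Compute prior × likelihood for every hypothesis:
  Sp. alba: 0.16 × 0.0375 = 0.006
  Sp. nigra: 0.54 × 0.03 = 0.0162
  Sp. viridis: 0.05 × 0.16 = 0.008
  Sp. rubra: 0.25 × 0.18 = 0.045
Total = 0.0752.
P(Sp. alba | marker) = 0.006/0.0752 ≈ 0.080
P(Sp. nigra | marker) = 0.0162/0.0752 ≈ 0.215
P(Sp. viridis | marker) = 0.008/0.0752 ≈ 0.106
P(Sp. rubra | marker) = 0.045/0.0752 ≈ 0.598

Sp. alba 0.080, Sp. nigra 0.215, Sp. viridis 0.106, Sp. rubra 0.598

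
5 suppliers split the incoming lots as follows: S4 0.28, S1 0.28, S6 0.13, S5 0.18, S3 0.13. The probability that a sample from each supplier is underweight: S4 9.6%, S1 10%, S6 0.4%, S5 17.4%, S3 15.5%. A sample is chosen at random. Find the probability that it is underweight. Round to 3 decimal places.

0.107

By Bayes' rule, posterior ∝ prior × likelihood:
  S4: 0.28 × 0.096 = 0.02688
  S1: 0.28 × 0.1 = 0.028
  S6: 0.13 × 0.004 = 0.00052
  S5: 0.18 × 0.174 = 0.03132
  S3: 0.13 × 0.155 = 0.02015
P(underweight) = 0.02688 + 0.028 + 0.00052 + 0.03132 + 0.02015 = 0.10687 → 0.107.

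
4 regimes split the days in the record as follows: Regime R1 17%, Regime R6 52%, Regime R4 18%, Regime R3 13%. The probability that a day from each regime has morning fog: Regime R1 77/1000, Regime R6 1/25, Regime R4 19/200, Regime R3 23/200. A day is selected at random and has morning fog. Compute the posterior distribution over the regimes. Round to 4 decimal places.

Compute prior × likelihood for every hypothesis:
  Regime R1: 0.17 × 0.077 = 0.01309
  Regime R6: 0.52 × 0.04 = 0.0208
  Regime R4: 0.18 × 0.095 = 0.0171
  Regime R3: 0.13 × 0.115 = 0.01495
Total = 0.06594.
P(Regime R1 | fog) = 0.01309/0.06594 ≈ 0.1985
P(Regime R6 | fog) = 0.0208/0.06594 ≈ 0.3154
P(Regime R4 | fog) = 0.0171/0.06594 ≈ 0.2593
P(Regime R3 | fog) = 0.01495/0.06594 ≈ 0.2267
(Check: 0.1985+0.3154+0.2593+0.2267 = 0.9999.)

Regime R1 0.1985, Regime R6 0.3154, Regime R4 0.2593, Regime R3 0.2267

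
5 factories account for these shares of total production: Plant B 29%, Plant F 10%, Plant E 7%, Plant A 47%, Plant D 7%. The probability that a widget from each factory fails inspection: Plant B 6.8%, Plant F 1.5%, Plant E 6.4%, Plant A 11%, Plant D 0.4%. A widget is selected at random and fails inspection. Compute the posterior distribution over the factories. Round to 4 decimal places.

Prior × likelihood for each hypothesis:
  Plant B: 0.29 × 0.068 = 0.01972
  Plant F: 0.1 × 0.015 = 0.0015
  Plant E: 0.07 × 0.064 = 0.00448
  Plant A: 0.47 × 0.11 = 0.0517
  Plant D: 0.07 × 0.004 = 0.00028
Sum = 0.07768.
P(Plant B | nonconforming) = 0.01972/0.07768 ≈ 0.2539
P(Plant F | nonconforming) = 0.0015/0.07768 ≈ 0.0193
P(Plant E | nonconforming) = 0.00448/0.07768 ≈ 0.0577
P(Plant A | nonconforming) = 0.0517/0.07768 ≈ 0.6656
P(Plant D | nonconforming) = 0.00028/0.07768 ≈ 0.0036

Plant B 0.2539, Plant F 0.0193, Plant E 0.0577, Plant A 0.6656, Plant D 0.0036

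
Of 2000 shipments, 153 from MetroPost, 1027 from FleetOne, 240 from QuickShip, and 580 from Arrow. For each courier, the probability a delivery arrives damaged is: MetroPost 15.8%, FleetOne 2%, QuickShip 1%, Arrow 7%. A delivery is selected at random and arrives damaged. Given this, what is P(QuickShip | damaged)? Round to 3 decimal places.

0.027

By Bayes' rule, posterior ∝ prior × likelihood:
  MetroPost: 0.0765 × 0.158 = 0.012087
  FleetOne: 0.5135 × 0.02 = 0.01027
  QuickShip: 0.12 × 0.01 = 0.0012
  Arrow: 0.29 × 0.07 = 0.0203
Normalizing constant = 0.043857.
P(QuickShip | evidence) = 0.0012 / 0.043857 ≈ 0.027.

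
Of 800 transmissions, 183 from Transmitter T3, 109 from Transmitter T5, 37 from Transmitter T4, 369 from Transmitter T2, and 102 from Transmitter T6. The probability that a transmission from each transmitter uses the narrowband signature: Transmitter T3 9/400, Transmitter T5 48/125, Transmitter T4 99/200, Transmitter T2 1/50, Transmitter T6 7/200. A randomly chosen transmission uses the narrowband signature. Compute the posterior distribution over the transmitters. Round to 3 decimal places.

Transmitter T3 0.055, Transmitter T5 0.556, Transmitter T4 0.243, Transmitter T2 0.098, Transmitter T6 0.047

Compute prior × likelihood for every hypothesis:
  Transmitter T3: 0.22875 × 0.0225 = 0.005146875
  Transmitter T5: 0.13625 × 0.384 = 0.05232
  Transmitter T4: 0.04625 × 0.495 = 0.02289375
  Transmitter T2: 0.46125 × 0.02 = 0.009225
  Transmitter T6: 0.1275 × 0.035 = 0.0044625
Normalizing constant = 0.094048125.
P(Transmitter T3 | narrowband) = 0.005146875/0.094048125 ≈ 0.055
P(Transmitter T5 | narrowband) = 0.05232/0.094048125 ≈ 0.556
P(Transmitter T4 | narrowband) = 0.02289375/0.094048125 ≈ 0.243
P(Transmitter T2 | narrowband) = 0.009225/0.094048125 ≈ 0.098
P(Transmitter T6 | narrowband) = 0.0044625/0.094048125 ≈ 0.047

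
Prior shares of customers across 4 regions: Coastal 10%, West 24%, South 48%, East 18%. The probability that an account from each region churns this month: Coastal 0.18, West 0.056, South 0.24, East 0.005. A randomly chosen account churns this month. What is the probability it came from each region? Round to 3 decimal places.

Coastal 0.122, West 0.091, South 0.781, East 0.006

Compute prior × likelihood for every hypothesis:
  Coastal: 0.1 × 0.18 = 0.018
  West: 0.24 × 0.056 = 0.01344
  South: 0.48 × 0.24 = 0.1152
  East: 0.18 × 0.005 = 0.0009
Normalizing constant = 0.14754.
P(Coastal | churn) = 0.018/0.14754 ≈ 0.122
P(West | churn) = 0.01344/0.14754 ≈ 0.091
P(South | churn) = 0.1152/0.14754 ≈ 0.781
P(East | churn) = 0.0009/0.14754 ≈ 0.006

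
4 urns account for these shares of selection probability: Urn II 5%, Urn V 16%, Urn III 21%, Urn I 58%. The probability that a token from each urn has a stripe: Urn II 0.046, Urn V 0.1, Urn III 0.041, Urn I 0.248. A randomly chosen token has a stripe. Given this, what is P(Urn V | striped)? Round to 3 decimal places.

0.094

Unnormalized posteriors (prior × likelihood):
  Urn II: 0.05 × 0.046 = 0.0023
  Urn V: 0.16 × 0.1 = 0.016
  Urn III: 0.21 × 0.041 = 0.00861
  Urn I: 0.58 × 0.248 = 0.14384
Total = 0.17075.
P(Urn V | evidence) = 0.016 / 0.17075 ≈ 0.094.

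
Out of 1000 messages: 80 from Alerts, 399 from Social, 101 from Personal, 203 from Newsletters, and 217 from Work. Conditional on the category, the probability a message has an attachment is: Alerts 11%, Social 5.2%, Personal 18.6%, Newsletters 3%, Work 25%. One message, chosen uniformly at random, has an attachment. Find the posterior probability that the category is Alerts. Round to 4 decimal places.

0.0810

Compute prior × likelihood for every hypothesis:
  Alerts: 0.08 × 0.11 = 0.0088
  Social: 0.399 × 0.052 = 0.020748
  Personal: 0.101 × 0.186 = 0.018786
  Newsletters: 0.203 × 0.03 = 0.00609
  Work: 0.217 × 0.25 = 0.05425
Normalizing constant = 0.108674.
P(Alerts | evidence) = 0.0088 / 0.108674 ≈ 0.0810.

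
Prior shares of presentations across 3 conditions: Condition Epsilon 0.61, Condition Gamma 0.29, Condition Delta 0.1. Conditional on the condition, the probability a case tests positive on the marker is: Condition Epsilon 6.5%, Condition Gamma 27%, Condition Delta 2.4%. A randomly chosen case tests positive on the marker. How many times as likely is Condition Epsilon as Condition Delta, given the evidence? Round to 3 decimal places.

16.521

Prior × likelihood for each hypothesis:
  Condition Epsilon: 0.61 × 0.065 = 0.03965
  Condition Gamma: 0.29 × 0.27 = 0.0783
  Condition Delta: 0.1 × 0.024 = 0.0024
Sum = 0.12035.
The ratio is 0.03965 / 0.0024 (the normalizer cancels) = 16.521.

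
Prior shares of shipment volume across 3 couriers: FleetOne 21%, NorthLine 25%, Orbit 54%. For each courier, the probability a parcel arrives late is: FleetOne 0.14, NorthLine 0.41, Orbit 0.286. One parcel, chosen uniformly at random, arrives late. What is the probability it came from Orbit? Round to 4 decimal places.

Unnormalized posteriors (prior × likelihood):
  FleetOne: 0.21 × 0.14 = 0.0294
  NorthLine: 0.25 × 0.41 = 0.1025
  Orbit: 0.54 × 0.286 = 0.15444
Normalizing constant = 0.28634.
P(Orbit | evidence) = 0.15444 / 0.28634 ≈ 0.5394.

0.5394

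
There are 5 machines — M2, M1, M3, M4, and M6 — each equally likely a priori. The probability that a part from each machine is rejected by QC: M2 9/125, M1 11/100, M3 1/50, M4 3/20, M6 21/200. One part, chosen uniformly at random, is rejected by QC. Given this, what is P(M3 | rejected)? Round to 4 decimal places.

0.0438

With a uniform prior (1/5 each), posterior ∝ likelihood:
  M2: 0.072
  M1: 0.11
  M3: 0.02
  M4: 0.15
  M6: 0.105
Normalizing constant = 0.457.
P(M3 | evidence) = 0.02 / 0.457 ≈ 0.0438.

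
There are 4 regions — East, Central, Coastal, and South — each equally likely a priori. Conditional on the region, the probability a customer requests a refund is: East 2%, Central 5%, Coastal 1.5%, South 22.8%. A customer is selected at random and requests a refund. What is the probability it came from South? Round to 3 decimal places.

0.728

Since the prior is uniform, the posterior is proportional to the likelihood:
  East: 0.02
  Central: 0.05
  Coastal: 0.015
  South: 0.228
Sum = 0.313.
P(South | evidence) = 0.228 / 0.313 ≈ 0.728.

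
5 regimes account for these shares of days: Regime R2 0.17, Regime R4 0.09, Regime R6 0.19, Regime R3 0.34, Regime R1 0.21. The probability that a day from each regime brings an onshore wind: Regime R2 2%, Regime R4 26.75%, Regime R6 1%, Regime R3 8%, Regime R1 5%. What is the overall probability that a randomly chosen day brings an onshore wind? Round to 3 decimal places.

By Bayes' rule, posterior ∝ prior × likelihood:
  Regime R2: 0.17 × 0.02 = 0.0034
  Regime R4: 0.09 × 0.2675 = 0.024075
  Regime R6: 0.19 × 0.01 = 0.0019
  Regime R3: 0.34 × 0.08 = 0.0272
  Regime R1: 0.21 × 0.05 = 0.0105
P(onshore) = 0.0034 + 0.024075 + 0.0019 + 0.0272 + 0.0105 = 0.067075 → 0.067.

0.067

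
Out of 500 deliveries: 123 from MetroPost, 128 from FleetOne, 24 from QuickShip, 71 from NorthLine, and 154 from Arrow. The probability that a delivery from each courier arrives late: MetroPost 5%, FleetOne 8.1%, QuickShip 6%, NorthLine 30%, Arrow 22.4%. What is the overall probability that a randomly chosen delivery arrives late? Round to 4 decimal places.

0.1475

Unnormalized posteriors (prior × likelihood):
  MetroPost: 0.246 × 0.05 = 0.0123
  FleetOne: 0.256 × 0.081 = 0.020736
  QuickShip: 0.048 × 0.06 = 0.00288
  NorthLine: 0.142 × 0.3 = 0.0426
  Arrow: 0.308 × 0.224 = 0.068992
P(late) = 0.0123 + 0.020736 + 0.00288 + 0.0426 + 0.068992 = 0.147508 → 0.1475.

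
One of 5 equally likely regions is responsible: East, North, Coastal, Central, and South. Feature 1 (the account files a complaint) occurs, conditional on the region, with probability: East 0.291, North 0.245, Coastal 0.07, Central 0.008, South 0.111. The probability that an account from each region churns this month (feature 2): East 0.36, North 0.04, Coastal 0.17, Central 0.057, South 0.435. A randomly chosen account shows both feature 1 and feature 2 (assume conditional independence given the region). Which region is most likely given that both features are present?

With a uniform prior (1/5 each), posterior ∝ likelihood:
  East: 0.291 × 0.36 = 0.10476
  North: 0.245 × 0.04 = 0.0098
  Coastal: 0.07 × 0.17 = 0.0119
  Central: 0.008 × 0.057 = 0.000456
  South: 0.111 × 0.435 = 0.048285
Total = 0.175201.
Largest term belongs to East, so East is most probable.

East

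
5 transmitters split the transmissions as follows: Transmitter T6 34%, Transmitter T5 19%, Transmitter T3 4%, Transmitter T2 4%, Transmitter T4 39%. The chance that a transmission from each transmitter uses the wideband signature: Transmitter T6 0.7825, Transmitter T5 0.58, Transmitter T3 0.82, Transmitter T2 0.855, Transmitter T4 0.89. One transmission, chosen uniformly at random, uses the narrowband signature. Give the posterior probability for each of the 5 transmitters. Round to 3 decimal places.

Taking complements, P(narrowband | each) = Transmitter T6 0.2175, Transmitter T5 0.42, Transmitter T3 0.18, Transmitter T2 0.145, Transmitter T4 0.11.
By Bayes' rule, posterior ∝ prior × likelihood:
  Transmitter T6: 0.34 × 0.2175 = 0.07395
  Transmitter T5: 0.19 × 0.42 = 0.0798
  Transmitter T3: 0.04 × 0.18 = 0.0072
  Transmitter T2: 0.04 × 0.145 = 0.0058
  Transmitter T4: 0.39 × 0.11 = 0.0429
Sum = 0.20965.
P(Transmitter T6 | narrowband) = 0.07395/0.20965 ≈ 0.353
P(Transmitter T5 | narrowband) = 0.0798/0.20965 ≈ 0.381
P(Transmitter T3 | narrowband) = 0.0072/0.20965 ≈ 0.034
P(Transmitter T2 | narrowband) = 0.0058/0.20965 ≈ 0.028
P(Transmitter T4 | narrowband) = 0.0429/0.20965 ≈ 0.205
(Check: 0.353+0.381+0.034+0.028+0.205 = 1.001.)

Transmitter T6 0.353, Transmitter T5 0.381, Transmitter T3 0.034, Transmitter T2 0.028, Transmitter T4 0.205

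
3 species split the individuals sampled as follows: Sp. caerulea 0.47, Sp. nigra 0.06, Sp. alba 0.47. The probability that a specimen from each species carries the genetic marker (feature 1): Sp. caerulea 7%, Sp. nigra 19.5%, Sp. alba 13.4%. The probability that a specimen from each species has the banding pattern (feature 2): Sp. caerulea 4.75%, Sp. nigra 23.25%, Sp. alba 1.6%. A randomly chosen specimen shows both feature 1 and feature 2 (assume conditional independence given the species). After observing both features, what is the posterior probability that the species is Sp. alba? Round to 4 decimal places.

0.1905

Prior × likelihood for each hypothesis:
  Sp. caerulea: 0.47 × 0.07 × 0.0475 = 0.00156275
  Sp. nigra: 0.06 × 0.195 × 0.2325 = 0.00272025
  Sp. alba: 0.47 × 0.134 × 0.016 = 0.00100768
Total = 0.00529068.
P(Sp. alba | evidence) = 0.00100768 / 0.00529068 ≈ 0.1905.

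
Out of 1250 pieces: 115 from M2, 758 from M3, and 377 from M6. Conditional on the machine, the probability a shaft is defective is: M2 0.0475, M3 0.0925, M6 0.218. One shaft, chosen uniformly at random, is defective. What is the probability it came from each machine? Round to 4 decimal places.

M2 0.0346, M3 0.4444, M6 0.5209

Compute prior × likelihood for every hypothesis:
  M2: 0.092 × 0.0475 = 0.00437
  M3: 0.6064 × 0.0925 = 0.056092
  M6: 0.3016 × 0.218 = 0.0657488
Total = 0.1262108.
P(M2 | defective) = 0.00437/0.1262108 ≈ 0.0346
P(M3 | defective) = 0.056092/0.1262108 ≈ 0.4444
P(M6 | defective) = 0.0657488/0.1262108 ≈ 0.5209
(Check: 0.0346+0.4444+0.5209 = 0.9999.)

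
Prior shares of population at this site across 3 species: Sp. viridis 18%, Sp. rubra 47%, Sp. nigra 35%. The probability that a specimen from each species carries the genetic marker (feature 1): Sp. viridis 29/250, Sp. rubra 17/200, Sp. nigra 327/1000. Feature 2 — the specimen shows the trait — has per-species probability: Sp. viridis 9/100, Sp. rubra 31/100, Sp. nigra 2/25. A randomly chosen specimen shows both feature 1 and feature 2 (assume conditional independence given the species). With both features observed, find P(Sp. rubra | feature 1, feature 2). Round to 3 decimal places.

Unnormalized posteriors (prior × likelihood):
  Sp. viridis: 0.18 × 0.116 × 0.09 = 0.0018792
  Sp. rubra: 0.47 × 0.085 × 0.31 = 0.0123845
  Sp. nigra: 0.35 × 0.327 × 0.08 = 0.009156
Sum = 0.0234197.
P(Sp. rubra | evidence) = 0.0123845 / 0.0234197 ≈ 0.529.

0.529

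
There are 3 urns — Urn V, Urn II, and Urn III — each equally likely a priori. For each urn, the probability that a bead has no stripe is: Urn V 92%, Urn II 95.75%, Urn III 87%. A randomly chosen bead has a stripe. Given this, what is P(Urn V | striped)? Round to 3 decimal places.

0.317

Taking complements, P(striped | each) = Urn V 0.08, Urn II 0.0425, Urn III 0.13.
Since the prior is uniform, the posterior is proportional to the likelihood:
  Urn V: 0.08
  Urn II: 0.0425
  Urn III: 0.13
Total = 0.2525.
P(Urn V | evidence) = 0.08 / 0.2525 ≈ 0.317.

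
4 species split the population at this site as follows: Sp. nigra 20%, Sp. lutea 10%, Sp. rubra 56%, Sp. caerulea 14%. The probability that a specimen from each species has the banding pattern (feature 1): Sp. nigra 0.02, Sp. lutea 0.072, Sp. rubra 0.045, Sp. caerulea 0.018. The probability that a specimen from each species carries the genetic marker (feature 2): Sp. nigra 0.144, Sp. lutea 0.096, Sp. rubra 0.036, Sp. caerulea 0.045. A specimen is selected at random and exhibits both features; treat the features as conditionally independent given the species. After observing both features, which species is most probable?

Unnormalized posteriors (prior × likelihood):
  Sp. nigra: 0.2 × 0.02 × 0.144 = 0.000576
  Sp. lutea: 0.1 × 0.072 × 0.096 = 0.0006912
  Sp. rubra: 0.56 × 0.045 × 0.036 = 0.0009072
  Sp. caerulea: 0.14 × 0.018 × 0.045 = 0.0001134
Normalizing constant = 0.0022878.
Largest term belongs to Sp. rubra, so Sp. rubra is most probable.

Sp. rubra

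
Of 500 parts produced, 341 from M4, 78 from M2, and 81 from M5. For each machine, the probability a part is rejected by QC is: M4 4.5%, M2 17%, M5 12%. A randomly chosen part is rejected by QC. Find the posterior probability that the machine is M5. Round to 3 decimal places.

0.254

Compute prior × likelihood for every hypothesis:
  M4: 0.682 × 0.045 = 0.03069
  M2: 0.156 × 0.17 = 0.02652
  M5: 0.162 × 0.12 = 0.01944
Sum = 0.07665.
P(M5 | evidence) = 0.01944 / 0.07665 ≈ 0.254.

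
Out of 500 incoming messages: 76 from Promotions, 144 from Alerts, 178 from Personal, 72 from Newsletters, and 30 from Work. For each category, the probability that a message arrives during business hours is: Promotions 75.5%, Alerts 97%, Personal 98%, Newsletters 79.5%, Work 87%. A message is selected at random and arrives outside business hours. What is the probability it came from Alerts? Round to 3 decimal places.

0.096

Taking complements, P(off-hours | each) = Promotions 0.245, Alerts 0.03, Personal 0.02, Newsletters 0.205, Work 0.13.
Prior × likelihood for each hypothesis:
  Promotions: 0.152 × 0.245 = 0.03724
  Alerts: 0.288 × 0.03 = 0.00864
  Personal: 0.356 × 0.02 = 0.00712
  Newsletters: 0.144 × 0.205 = 0.02952
  Work: 0.06 × 0.13 = 0.0078
Normalizing constant = 0.09032.
P(Alerts | evidence) = 0.00864 / 0.09032 ≈ 0.096.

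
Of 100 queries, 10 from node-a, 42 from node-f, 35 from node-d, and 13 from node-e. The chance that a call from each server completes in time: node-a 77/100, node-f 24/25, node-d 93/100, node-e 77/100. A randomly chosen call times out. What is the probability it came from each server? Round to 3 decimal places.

node-a 0.244, node-f 0.178, node-d 0.260, node-e 0.317

Taking complements, P(timeout | each) = node-a 0.23, node-f 0.04, node-d 0.07, node-e 0.23.
Unnormalized posteriors (prior × likelihood):
  node-a: 0.1 × 0.23 = 0.023
  node-f: 0.42 × 0.04 = 0.0168
  node-d: 0.35 × 0.07 = 0.0245
  node-e: 0.13 × 0.23 = 0.0299
Sum = 0.0942.
P(node-a | timeout) = 0.023/0.0942 ≈ 0.244
P(node-f | timeout) = 0.0168/0.0942 ≈ 0.178
P(node-d | timeout) = 0.0245/0.0942 ≈ 0.260
P(node-e | timeout) = 0.0299/0.0942 ≈ 0.317
(Check: 0.244+0.178+0.260+0.317 = 0.999.)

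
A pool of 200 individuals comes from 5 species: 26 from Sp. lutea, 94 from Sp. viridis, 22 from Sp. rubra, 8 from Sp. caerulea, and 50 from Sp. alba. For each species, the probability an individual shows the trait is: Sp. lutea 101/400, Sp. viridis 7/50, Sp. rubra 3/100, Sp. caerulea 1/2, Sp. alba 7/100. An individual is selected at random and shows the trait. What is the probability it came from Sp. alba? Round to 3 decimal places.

0.126

Compute prior × likelihood for every hypothesis:
  Sp. lutea: 0.13 × 0.2525 = 0.032825
  Sp. viridis: 0.47 × 0.14 = 0.0658
  Sp. rubra: 0.11 × 0.03 = 0.0033
  Sp. caerulea: 0.04 × 0.5 = 0.02
  Sp. alba: 0.25 × 0.07 = 0.0175
Total = 0.139425.
P(Sp. alba | evidence) = 0.0175 / 0.139425 ≈ 0.126.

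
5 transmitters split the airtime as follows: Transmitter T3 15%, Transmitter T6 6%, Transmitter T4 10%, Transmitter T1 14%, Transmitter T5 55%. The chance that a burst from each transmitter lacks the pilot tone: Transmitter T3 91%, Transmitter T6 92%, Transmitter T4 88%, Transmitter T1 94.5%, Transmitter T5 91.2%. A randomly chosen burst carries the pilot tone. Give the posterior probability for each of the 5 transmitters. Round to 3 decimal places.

Taking complements, P(pilot | each) = Transmitter T3 0.09, Transmitter T6 0.08, Transmitter T4 0.12, Transmitter T1 0.055, Transmitter T5 0.088.
Prior × likelihood for each hypothesis:
  Transmitter T3: 0.15 × 0.09 = 0.0135
  Transmitter T6: 0.06 × 0.08 = 0.0048
  Transmitter T4: 0.1 × 0.12 = 0.012
  Transmitter T1: 0.14 × 0.055 = 0.0077
  Transmitter T5: 0.55 × 0.088 = 0.0484
Sum = 0.0864.
P(Transmitter T3 | pilot) = 0.0135/0.0864 ≈ 0.156
P(Transmitter T6 | pilot) = 0.0048/0.0864 ≈ 0.056
P(Transmitter T4 | pilot) = 0.012/0.0864 ≈ 0.139
P(Transmitter T1 | pilot) = 0.0077/0.0864 ≈ 0.089
P(Transmitter T5 | pilot) = 0.0484/0.0864 ≈ 0.560
(Check: 0.156+0.056+0.139+0.089+0.560 = 1.000.)

Transmitter T3 0.156, Transmitter T6 0.056, Transmitter T4 0.139, Transmitter T1 0.089, Transmitter T5 0.560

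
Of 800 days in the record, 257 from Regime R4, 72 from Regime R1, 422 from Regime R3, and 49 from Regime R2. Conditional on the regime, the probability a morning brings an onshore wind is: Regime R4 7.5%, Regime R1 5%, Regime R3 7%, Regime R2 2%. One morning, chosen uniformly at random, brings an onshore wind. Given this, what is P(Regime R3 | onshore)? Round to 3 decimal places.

0.553

Compute prior × likelihood for every hypothesis:
  Regime R4: 0.32125 × 0.075 = 0.02409375
  Regime R1: 0.09 × 0.05 = 0.0045
  Regime R3: 0.5275 × 0.07 = 0.036925
  Regime R2: 0.06125 × 0.02 = 0.001225
Sum = 0.06674375.
P(Regime R3 | evidence) = 0.036925 / 0.06674375 ≈ 0.553.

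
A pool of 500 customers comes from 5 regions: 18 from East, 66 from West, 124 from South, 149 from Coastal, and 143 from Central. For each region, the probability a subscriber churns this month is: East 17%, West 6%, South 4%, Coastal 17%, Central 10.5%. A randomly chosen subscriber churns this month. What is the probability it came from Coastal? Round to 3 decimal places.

0.484

By Bayes' rule, posterior ∝ prior × likelihood:
  East: 0.036 × 0.17 = 0.00612
  West: 0.132 × 0.06 = 0.00792
  South: 0.248 × 0.04 = 0.00992
  Coastal: 0.298 × 0.17 = 0.05066
  Central: 0.286 × 0.105 = 0.03003
Sum = 0.10465.
P(Coastal | evidence) = 0.05066 / 0.10465 ≈ 0.484.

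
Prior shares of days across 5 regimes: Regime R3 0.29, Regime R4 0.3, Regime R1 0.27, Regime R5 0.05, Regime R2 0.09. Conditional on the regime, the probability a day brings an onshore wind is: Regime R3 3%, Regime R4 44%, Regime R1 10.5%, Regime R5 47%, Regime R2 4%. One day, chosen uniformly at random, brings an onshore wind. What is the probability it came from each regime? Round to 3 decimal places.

Regime R3 0.044, Regime R4 0.673, Regime R1 0.145, Regime R5 0.120, Regime R2 0.018

By Bayes' rule, posterior ∝ prior × likelihood:
  Regime R3: 0.29 × 0.03 = 0.0087
  Regime R4: 0.3 × 0.44 = 0.132
  Regime R1: 0.27 × 0.105 = 0.02835
  Regime R5: 0.05 × 0.47 = 0.0235
  Regime R2: 0.09 × 0.04 = 0.0036
Normalizing constant = 0.19615.
P(Regime R3 | onshore) = 0.0087/0.19615 ≈ 0.044
P(Regime R4 | onshore) = 0.132/0.19615 ≈ 0.673
P(Regime R1 | onshore) = 0.02835/0.19615 ≈ 0.145
P(Regime R5 | onshore) = 0.0235/0.19615 ≈ 0.120
P(Regime R2 | onshore) = 0.0036/0.19615 ≈ 0.018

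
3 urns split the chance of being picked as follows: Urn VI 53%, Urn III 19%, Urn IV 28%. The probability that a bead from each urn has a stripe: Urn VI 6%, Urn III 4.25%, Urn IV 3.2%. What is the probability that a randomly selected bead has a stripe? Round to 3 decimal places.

By Bayes' rule, posterior ∝ prior × likelihood:
  Urn VI: 0.53 × 0.06 = 0.0318
  Urn III: 0.19 × 0.0425 = 0.008075
  Urn IV: 0.28 × 0.032 = 0.00896
P(striped) = 0.0318 + 0.008075 + 0.00896 = 0.048835 → 0.049.

0.049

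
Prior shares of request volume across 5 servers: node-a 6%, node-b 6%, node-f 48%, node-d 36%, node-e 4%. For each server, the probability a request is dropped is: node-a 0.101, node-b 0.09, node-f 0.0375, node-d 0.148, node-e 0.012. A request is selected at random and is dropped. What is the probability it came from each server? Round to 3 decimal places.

By Bayes' rule, posterior ∝ prior × likelihood:
  node-a: 0.06 × 0.101 = 0.00606
  node-b: 0.06 × 0.09 = 0.0054
  node-f: 0.48 × 0.0375 = 0.018
  node-d: 0.36 × 0.148 = 0.05328
  node-e: 0.04 × 0.012 = 0.00048
Total = 0.08322.
P(node-a | dropped) = 0.00606/0.08322 ≈ 0.073
P(node-b | dropped) = 0.0054/0.08322 ≈ 0.065
P(node-f | dropped) = 0.018/0.08322 ≈ 0.216
P(node-d | dropped) = 0.05328/0.08322 ≈ 0.640
P(node-e | dropped) = 0.00048/0.08322 ≈ 0.006

node-a 0.073, node-b 0.065, node-f 0.216, node-d 0.640, node-e 0.006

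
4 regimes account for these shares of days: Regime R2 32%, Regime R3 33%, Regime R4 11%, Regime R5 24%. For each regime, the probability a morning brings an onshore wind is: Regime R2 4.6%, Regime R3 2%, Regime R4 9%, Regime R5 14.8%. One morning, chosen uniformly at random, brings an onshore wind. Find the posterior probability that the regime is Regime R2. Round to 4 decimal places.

Prior × likelihood for each hypothesis:
  Regime R2: 0.32 × 0.046 = 0.01472
  Regime R3: 0.33 × 0.02 = 0.0066
  Regime R4: 0.11 × 0.09 = 0.0099
  Regime R5: 0.24 × 0.148 = 0.03552
Sum = 0.06674.
P(Regime R2 | evidence) = 0.01472 / 0.06674 ≈ 0.2206.

0.2206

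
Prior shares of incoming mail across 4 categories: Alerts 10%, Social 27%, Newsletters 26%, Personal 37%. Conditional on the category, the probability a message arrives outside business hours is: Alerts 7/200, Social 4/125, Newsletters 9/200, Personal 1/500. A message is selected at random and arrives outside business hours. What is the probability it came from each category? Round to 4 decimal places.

By Bayes' rule, posterior ∝ prior × likelihood:
  Alerts: 0.1 × 0.035 = 0.0035
  Social: 0.27 × 0.032 = 0.00864
  Newsletters: 0.26 × 0.045 = 0.0117
  Personal: 0.37 × 0.002 = 0.00074
Sum = 0.02458.
P(Alerts | off-hours) = 0.0035/0.02458 ≈ 0.1424
P(Social | off-hours) = 0.00864/0.02458 ≈ 0.3515
P(Newsletters | off-hours) = 0.0117/0.02458 ≈ 0.4760
P(Personal | off-hours) = 0.00074/0.02458 ≈ 0.0301

Alerts 0.1424, Social 0.3515, Newsletters 0.4760, Personal 0.0301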